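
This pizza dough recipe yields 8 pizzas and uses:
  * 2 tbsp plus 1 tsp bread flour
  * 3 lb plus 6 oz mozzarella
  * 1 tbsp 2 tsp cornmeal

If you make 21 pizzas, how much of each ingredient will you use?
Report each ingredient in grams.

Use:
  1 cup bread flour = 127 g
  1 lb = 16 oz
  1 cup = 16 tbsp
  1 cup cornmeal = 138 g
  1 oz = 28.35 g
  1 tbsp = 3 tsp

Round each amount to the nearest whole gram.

bread flour: 49 g; mozzarella: 4019 g; cornmeal: 38 g

Scaling factor: 21/8 = 2.625.
bread flour: (2 tbsp + 1 tsp = 7/3 tbsp) × 21/8 ÷ 16 tbsp/cup × 127 g/cup ≈ 49 g
mozzarella: (3 lb + 6 oz = 3.375 lb) × 21/8 × 16 oz/lb × 28.35 g/oz ≈ 4019 g
cornmeal: (1 tbsp + 2 tsp = 5/3 tbsp) × 21/8 ÷ 16 tbsp/cup × 138 g/cup ≈ 38 g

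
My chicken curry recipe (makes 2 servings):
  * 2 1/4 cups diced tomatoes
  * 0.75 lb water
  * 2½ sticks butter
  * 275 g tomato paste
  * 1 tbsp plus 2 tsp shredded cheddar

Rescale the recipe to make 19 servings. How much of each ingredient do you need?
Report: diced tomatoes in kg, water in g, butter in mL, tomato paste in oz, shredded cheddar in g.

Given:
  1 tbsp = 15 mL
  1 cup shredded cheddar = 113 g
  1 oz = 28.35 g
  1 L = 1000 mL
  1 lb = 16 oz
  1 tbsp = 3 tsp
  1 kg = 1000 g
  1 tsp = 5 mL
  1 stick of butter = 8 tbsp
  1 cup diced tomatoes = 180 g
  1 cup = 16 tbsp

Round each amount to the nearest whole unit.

Scaling factor: 19/2 = 9.5.
diced tomatoes: 2.25 cup × 19/2 × 180 g/cup ÷ 1000 g/kg ≈ 4 kg
water: 0.75 lb × 19/2 × 16 oz/lb × 28.35 g/oz ≈ 3232 g
butter: 2.5 stick × 19/2 × 8 tbsp/stick × 15 mL/tbsp = 2850 mL
tomato paste: 275 g × 19/2 ÷ 28.35 g/oz ≈ 92 oz
shredded cheddar: (1 tbsp + 2 tsp = 5/3 tbsp) × 19/2 ÷ 16 tbsp/cup × 113 g/cup ≈ 112 g

diced tomatoes: 4 kg; water: 3232 g; butter: 2850 mL; tomato paste: 92 oz; shredded cheddar: 112 g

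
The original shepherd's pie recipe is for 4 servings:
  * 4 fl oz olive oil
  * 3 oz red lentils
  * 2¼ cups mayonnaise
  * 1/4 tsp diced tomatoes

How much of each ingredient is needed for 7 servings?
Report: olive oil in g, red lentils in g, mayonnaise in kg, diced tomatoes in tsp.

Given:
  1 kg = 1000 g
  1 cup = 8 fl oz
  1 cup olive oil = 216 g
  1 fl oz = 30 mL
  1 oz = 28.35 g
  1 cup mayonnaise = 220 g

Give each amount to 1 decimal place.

olive oil: 189.0 g; red lentils: 148.8 g; mayonnaise: 0.9 kg; diced tomatoes: 0.4 tsp

Scaling factor: 7/4 = 1.75.
olive oil: 4 fl oz × 7/4 ÷ 8 fl oz/cup × 216 g/cup = 189.0 g
red lentils: 3 oz × 7/4 × 28.35 g/oz ≈ 148.8 g
mayonnaise: 2.25 cup × 7/4 × 220 g/cup ÷ 1000 g/kg ≈ 0.9 kg
diced tomatoes: 0.25 tsp × 7/4 ≈ 0.4 tsp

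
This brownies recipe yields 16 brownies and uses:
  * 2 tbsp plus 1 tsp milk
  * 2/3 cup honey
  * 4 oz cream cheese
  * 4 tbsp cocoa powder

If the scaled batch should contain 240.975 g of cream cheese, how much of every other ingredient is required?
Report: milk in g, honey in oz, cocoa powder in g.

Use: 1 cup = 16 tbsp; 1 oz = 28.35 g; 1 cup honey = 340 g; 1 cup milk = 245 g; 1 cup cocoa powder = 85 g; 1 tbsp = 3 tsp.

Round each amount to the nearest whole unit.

milk: 76 g; honey: 17 oz; cocoa powder: 45 g

The original recipe has 113.4 g of cream cheese, so the scaling factor is 240.975 ÷ 113.4 = 17/8 = 2.125.
milk: (2 tbsp + 1 tsp = 7/3 tbsp) × 17/8 ÷ 16 tbsp/cup × 245 g/cup ≈ 76 g
honey: 2/3 cup × 17/8 × 340 g/cup ÷ 28.35 g/oz ≈ 17 oz
cocoa powder: 4 tbsp × 17/8 ÷ 16 tbsp/cup × 85 g/cup ≈ 45 g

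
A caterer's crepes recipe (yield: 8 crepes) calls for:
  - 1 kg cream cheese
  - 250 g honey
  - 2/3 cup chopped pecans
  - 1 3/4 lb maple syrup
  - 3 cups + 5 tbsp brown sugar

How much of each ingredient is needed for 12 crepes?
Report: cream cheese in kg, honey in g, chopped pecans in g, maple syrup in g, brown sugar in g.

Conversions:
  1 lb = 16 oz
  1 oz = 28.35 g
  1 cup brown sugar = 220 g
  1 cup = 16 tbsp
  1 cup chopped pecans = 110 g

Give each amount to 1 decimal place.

Scaling factor: 12/8 = 3/2 = 1.5.
cream cheese: 1 kg × 3/2 = 1.5 kg
honey: 250 g × 3/2 = 375.0 g
chopped pecans: 2/3 cup × 3/2 × 110 g/cup = 110.0 g
maple syrup: 1.75 lb × 3/2 × 16 oz/lb × 28.35 g/oz = 1190.7 g
brown sugar: (3 cup + 5 tbsp = 3.3125 cup) × 3/2 × 220 g/cup ≈ 1093.1 g

cream cheese: 1.5 kg; honey: 375.0 g; chopped pecans: 110.0 g; maple syrup: 1190.7 g; brown sugar: 1093.1 g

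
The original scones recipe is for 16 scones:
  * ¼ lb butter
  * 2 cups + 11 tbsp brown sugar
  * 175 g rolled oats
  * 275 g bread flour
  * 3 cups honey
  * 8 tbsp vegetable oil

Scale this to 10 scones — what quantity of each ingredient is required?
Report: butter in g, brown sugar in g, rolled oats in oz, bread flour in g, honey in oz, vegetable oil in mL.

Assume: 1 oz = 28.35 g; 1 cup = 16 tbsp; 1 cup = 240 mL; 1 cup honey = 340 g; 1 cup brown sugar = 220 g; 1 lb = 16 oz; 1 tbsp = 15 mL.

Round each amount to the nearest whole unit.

butter: 71 g; brown sugar: 370 g; rolled oats: 4 oz; bread flour: 172 g; honey: 22 oz; vegetable oil: 75 mL

Scaling factor: 10/16 = 5/8 = 0.625.
butter: 0.25 lb × 5/8 × 16 oz/lb × 28.35 g/oz ≈ 71 g
brown sugar: (2 cup + 11 tbsp = 2.6875 cup) × 5/8 × 220 g/cup ≈ 370 g
rolled oats: 175 g × 5/8 ÷ 28.35 g/oz ≈ 4 oz
bread flour: 275 g × 5/8 ≈ 172 g
honey: 3 cup × 5/8 × 340 g/cup ÷ 28.35 g/oz ≈ 22 oz
vegetable oil: 8 tbsp × 5/8 × 15 mL/tbsp = 75 mL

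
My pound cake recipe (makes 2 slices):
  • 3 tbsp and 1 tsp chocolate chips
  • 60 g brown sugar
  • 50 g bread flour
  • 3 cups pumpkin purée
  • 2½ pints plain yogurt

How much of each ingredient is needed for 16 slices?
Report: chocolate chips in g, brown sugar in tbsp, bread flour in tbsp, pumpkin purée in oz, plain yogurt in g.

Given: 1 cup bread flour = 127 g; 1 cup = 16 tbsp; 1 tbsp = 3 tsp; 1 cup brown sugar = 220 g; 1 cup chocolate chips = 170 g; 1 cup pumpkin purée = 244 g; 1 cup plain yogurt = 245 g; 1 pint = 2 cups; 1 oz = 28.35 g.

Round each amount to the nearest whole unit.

chocolate chips: 283 g; brown sugar: 35 tbsp; bread flour: 50 tbsp; pumpkin purée: 207 oz; plain yogurt: 9800 g

Scaling factor: 16/2 = 8.
chocolate chips: (3 tbsp + 1 tsp = 10/3 tbsp) × 8 ÷ 16 tbsp/cup × 170 g/cup ≈ 283 g
brown sugar: 60 g × 8 ÷ 220 g/cup × 16 tbsp/cup ≈ 35 tbsp
bread flour: 50 g × 8 ÷ 127 g/cup × 16 tbsp/cup ≈ 50 tbsp
pumpkin purée: 3 cup × 8 × 244 g/cup ÷ 28.35 g/oz ≈ 207 oz
plain yogurt: 2.5 pint × 8 × 2 cup/pint × 245 g/cup = 9800 g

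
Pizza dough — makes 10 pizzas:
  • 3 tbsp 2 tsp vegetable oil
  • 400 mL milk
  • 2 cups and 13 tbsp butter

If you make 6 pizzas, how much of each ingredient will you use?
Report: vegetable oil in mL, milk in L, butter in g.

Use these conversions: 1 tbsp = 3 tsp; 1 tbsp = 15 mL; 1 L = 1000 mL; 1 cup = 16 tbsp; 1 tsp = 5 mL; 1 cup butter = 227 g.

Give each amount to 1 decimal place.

vegetable oil: 33.0 mL; milk: 0.2 L; butter: 383.1 g

Scaling factor: 6/10 = 3/5 = 0.6.
vegetable oil: (3 tbsp + 2 tsp = 11/3 tbsp) × 3/5 × 15 mL/tbsp = 33.0 mL
milk: 400 mL × 3/5 ÷ 1000 mL/L ≈ 0.2 L
butter: (2 cup + 13 tbsp = 2.8125 cup) × 3/5 × 227 g/cup ≈ 383.1 g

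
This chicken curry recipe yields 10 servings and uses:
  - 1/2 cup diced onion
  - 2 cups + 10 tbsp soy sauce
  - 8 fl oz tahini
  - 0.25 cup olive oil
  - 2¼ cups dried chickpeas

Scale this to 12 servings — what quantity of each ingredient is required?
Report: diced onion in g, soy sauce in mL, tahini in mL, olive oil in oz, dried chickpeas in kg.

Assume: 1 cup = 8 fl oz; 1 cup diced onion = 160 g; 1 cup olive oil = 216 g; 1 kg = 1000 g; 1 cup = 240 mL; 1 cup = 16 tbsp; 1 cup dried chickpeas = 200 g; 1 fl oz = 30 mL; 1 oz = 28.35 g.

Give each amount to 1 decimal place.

diced onion: 96.0 g; soy sauce: 756.0 mL; tahini: 288.0 mL; olive oil: 2.3 oz; dried chickpeas: 0.5 kg

Scaling factor: 12/10 = 6/5 = 1.2.
diced onion: 0.5 cup × 6/5 × 160 g/cup = 96.0 g
soy sauce: (2 cup + 10 tbsp = 2.625 cup) × 6/5 × 240 mL/cup = 756.0 mL
tahini: 8 fl oz × 6/5 × 30 mL/fl oz = 288.0 mL
olive oil: 0.25 cup × 6/5 × 216 g/cup ÷ 28.35 g/oz ≈ 2.3 oz
dried chickpeas: 2.25 cup × 6/5 × 200 g/cup ÷ 1000 g/kg ≈ 0.5 kg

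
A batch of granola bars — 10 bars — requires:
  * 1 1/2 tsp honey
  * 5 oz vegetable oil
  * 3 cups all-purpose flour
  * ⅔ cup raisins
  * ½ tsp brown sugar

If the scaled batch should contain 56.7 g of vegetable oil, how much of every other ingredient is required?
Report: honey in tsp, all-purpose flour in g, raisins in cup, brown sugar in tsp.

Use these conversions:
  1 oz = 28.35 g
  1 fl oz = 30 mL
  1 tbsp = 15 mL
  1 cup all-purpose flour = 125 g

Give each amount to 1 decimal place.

The original recipe has 141.75 g of vegetable oil, so the scaling factor is 56.7 ÷ 141.75 = 2/5 = 0.4.
honey: 1.5 tsp × 2/5 = 0.6 tsp
all-purpose flour: 3 cup × 2/5 × 125 g/cup = 150.0 g
raisins: 2/3 cup × 2/5 ≈ 0.3 cup
brown sugar: 0.5 tsp × 2/5 = 0.2 tsp

honey: 0.6 tsp; all-purpose flour: 150.0 g; raisins: 0.3 cup; brown sugar: 0.2 tsp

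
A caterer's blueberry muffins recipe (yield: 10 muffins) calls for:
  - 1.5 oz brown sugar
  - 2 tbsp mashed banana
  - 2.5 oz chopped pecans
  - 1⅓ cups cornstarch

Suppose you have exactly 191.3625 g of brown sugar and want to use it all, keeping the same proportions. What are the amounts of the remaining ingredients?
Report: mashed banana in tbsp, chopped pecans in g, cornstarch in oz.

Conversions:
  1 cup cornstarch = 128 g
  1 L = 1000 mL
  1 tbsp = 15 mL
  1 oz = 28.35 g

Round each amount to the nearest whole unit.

mashed banana: 9 tbsp; chopped pecans: 319 g; cornstarch: 27 oz

The original recipe has 42.525 g of brown sugar, so the scaling factor is 191.3625 ÷ 42.525 = 9/2 = 4.5.
mashed banana: 2 tbsp × 9/2 = 9 tbsp
chopped pecans: 2.5 oz × 9/2 × 28.35 g/oz ≈ 319 g
cornstarch: 4/3 cup × 9/2 × 128 g/cup ÷ 28.35 g/oz ≈ 27 oz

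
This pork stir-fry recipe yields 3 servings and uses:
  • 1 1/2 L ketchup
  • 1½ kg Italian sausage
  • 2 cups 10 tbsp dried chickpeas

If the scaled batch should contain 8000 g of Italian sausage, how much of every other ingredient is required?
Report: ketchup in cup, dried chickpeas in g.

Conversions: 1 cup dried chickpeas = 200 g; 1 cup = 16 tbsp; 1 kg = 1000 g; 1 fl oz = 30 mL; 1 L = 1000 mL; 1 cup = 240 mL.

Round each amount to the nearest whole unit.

ketchup: 33 cup; dried chickpeas: 2800 g

The original recipe has 1500 g of Italian sausage, so the scaling factor is 8000 ÷ 1500 = 16/3.
ketchup: 1.5 L × 16/3 × 1000 mL/L ÷ 240 mL/cup ≈ 33 cup
dried chickpeas: (2 cup + 10 tbsp = 2.625 cup) × 16/3 × 200 g/cup = 2800 g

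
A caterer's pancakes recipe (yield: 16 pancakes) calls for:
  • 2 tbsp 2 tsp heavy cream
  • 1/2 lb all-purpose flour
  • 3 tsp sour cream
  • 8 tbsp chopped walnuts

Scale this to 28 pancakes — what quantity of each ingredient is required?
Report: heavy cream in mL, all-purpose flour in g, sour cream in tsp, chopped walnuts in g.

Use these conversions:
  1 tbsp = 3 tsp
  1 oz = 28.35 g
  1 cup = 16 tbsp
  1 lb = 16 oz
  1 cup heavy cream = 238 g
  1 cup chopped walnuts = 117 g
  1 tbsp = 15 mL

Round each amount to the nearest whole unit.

heavy cream: 70 mL; all-purpose flour: 397 g; sour cream: 5 tsp; chopped walnuts: 102 g

Scaling factor: 28/16 = 7/4 = 1.75.
heavy cream: (2 tbsp + 2 tsp = 8/3 tbsp) × 7/4 × 15 mL/tbsp = 70 mL
all-purpose flour: 0.5 lb × 7/4 × 16 oz/lb × 28.35 g/oz ≈ 397 g
sour cream: 3 tsp × 7/4 ≈ 5 tsp
chopped walnuts: 8 tbsp × 7/4 ÷ 16 tbsp/cup × 117 g/cup ≈ 102 g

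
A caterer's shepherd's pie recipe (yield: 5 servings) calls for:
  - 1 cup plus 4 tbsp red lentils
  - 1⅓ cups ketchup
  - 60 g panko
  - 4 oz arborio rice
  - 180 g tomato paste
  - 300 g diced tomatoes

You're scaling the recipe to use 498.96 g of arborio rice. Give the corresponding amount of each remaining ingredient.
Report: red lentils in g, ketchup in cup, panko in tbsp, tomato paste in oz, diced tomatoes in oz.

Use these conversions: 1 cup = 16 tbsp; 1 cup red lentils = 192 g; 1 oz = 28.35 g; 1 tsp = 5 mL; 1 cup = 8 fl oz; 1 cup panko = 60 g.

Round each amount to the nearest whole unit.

red lentils: 1056 g; ketchup: 6 cup; panko: 70 tbsp; tomato paste: 28 oz; diced tomatoes: 47 oz

The original recipe has 113.4 g of arborio rice, so the scaling factor is 498.96 ÷ 113.4 = 22/5 = 4.4.
red lentils: (1 cup + 4 tbsp = 1.25 cup) × 22/5 × 192 g/cup = 1056 g
ketchup: 4/3 cup × 22/5 ≈ 6 cup
panko: 60 g × 22/5 ÷ 60 g/cup × 16 tbsp/cup ≈ 70 tbsp
tomato paste: 180 g × 22/5 ÷ 28.35 g/oz ≈ 28 oz
diced tomatoes: 300 g × 22/5 ÷ 28.35 g/oz ≈ 47 oz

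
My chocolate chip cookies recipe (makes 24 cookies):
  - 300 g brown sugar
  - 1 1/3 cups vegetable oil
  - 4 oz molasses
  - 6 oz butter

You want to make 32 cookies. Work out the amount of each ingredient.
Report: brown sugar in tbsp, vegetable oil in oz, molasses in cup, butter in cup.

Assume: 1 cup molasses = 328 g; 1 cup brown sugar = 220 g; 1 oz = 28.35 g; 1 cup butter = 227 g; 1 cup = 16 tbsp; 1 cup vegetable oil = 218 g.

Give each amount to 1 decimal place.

brown sugar: 29.1 tbsp; vegetable oil: 13.7 oz; molasses: 0.5 cup; butter: 1.0 cup

Scaling factor: 32/24 = 4/3.
brown sugar: 300 g × 4/3 ÷ 220 g/cup × 16 tbsp/cup ≈ 29.1 tbsp
vegetable oil: 4/3 cup × 4/3 × 218 g/cup ÷ 28.35 g/oz ≈ 13.7 oz
molasses: 4 oz × 4/3 × 28.35 g/oz ÷ 328 g/cup ≈ 0.5 cup
butter: 6 oz × 4/3 × 28.35 g/oz ÷ 227 g/cup ≈ 1.0 cup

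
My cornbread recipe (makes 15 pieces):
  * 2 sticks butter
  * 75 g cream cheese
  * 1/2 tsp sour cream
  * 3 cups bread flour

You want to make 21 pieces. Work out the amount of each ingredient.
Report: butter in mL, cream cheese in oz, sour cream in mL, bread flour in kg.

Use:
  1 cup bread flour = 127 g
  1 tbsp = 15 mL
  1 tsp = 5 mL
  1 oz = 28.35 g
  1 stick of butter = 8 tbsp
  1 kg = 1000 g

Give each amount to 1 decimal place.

butter: 336.0 mL; cream cheese: 3.7 oz; sour cream: 3.5 mL; bread flour: 0.5 kg

Scaling factor: 21/15 = 7/5 = 1.4.
butter: 2 stick × 7/5 × 8 tbsp/stick × 15 mL/tbsp = 336.0 mL
cream cheese: 75 g × 7/5 ÷ 28.35 g/oz ≈ 3.7 oz
sour cream: 0.5 tsp × 7/5 × 5 mL/tsp = 3.5 mL
bread flour: 3 cup × 7/5 × 127 g/cup ÷ 1000 g/kg ≈ 0.5 kg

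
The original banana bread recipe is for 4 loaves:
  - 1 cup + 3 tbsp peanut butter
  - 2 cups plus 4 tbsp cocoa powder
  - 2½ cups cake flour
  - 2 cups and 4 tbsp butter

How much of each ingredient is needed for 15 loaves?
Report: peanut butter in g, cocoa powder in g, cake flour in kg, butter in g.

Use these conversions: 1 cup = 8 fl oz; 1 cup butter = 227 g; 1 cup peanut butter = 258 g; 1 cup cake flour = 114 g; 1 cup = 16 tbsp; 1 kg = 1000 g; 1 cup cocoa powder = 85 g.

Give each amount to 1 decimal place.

Scaling factor: 15/4 = 3.75.
peanut butter: (1 cup + 3 tbsp = 1.1875 cup) × 15/4 × 258 g/cup ≈ 1148.9 g
cocoa powder: (2 cup + 4 tbsp = 2.25 cup) × 15/4 × 85 g/cup ≈ 717.2 g
cake flour: 2.5 cup × 15/4 × 114 g/cup ÷ 1000 g/kg ≈ 1.1 kg
butter: (2 cup + 4 tbsp = 2.25 cup) × 15/4 × 227 g/cup ≈ 1915.3 g

peanut butter: 1148.9 g; cocoa powder: 717.2 g; cake flour: 1.1 kg; butter: 1915.3 g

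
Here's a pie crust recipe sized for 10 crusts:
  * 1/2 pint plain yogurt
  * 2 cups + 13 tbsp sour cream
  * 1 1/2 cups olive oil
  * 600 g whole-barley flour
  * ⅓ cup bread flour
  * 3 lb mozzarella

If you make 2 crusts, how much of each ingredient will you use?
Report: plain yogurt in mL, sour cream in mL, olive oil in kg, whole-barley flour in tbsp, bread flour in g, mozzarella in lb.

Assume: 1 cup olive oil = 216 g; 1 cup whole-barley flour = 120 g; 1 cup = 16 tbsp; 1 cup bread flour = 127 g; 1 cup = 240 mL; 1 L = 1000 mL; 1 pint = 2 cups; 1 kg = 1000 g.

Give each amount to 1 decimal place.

Scaling factor: 2/10 = 1/5 = 0.2.
plain yogurt: 0.5 pint × 1/5 × 2 cup/pint × 240 mL/cup = 48.0 mL
sour cream: (2 cup + 13 tbsp = 2.8125 cup) × 1/5 × 240 mL/cup = 135.0 mL
olive oil: 1.5 cup × 1/5 × 216 g/cup ÷ 1000 g/kg ≈ 0.1 kg
whole-barley flour: 600 g × 1/5 ÷ 120 g/cup × 16 tbsp/cup = 16.0 tbsp
bread flour: 1/3 cup × 1/5 × 127 g/cup ≈ 8.5 g
mozzarella: 3 lb × 1/5 = 0.6 lb

plain yogurt: 48.0 mL; sour cream: 135.0 mL; olive oil: 0.1 kg; whole-barley flour: 16.0 tbsp; bread flour: 8.5 g; mozzarella: 0.6 lb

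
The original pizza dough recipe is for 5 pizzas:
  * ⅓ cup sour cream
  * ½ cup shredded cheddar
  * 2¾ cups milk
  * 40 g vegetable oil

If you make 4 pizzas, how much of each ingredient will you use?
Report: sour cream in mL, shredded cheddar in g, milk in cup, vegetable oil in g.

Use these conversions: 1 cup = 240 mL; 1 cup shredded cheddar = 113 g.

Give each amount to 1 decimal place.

sour cream: 64.0 mL; shredded cheddar: 45.2 g; milk: 2.2 cup; vegetable oil: 32.0 g

Scaling factor: 4/5 = 0.8.
sour cream: 1/3 cup × 4/5 × 240 mL/cup = 64.0 mL
shredded cheddar: 0.5 cup × 4/5 × 113 g/cup = 45.2 g
milk: 2.75 cup × 4/5 = 2.2 cup
vegetable oil: 40 g × 4/5 = 32.0 g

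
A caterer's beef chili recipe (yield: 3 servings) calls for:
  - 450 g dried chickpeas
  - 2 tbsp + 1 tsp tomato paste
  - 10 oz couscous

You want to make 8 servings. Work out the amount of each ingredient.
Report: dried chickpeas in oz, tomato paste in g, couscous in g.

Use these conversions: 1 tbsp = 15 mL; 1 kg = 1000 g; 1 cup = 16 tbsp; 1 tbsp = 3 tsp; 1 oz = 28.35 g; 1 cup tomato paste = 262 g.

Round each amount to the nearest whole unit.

dried chickpeas: 42 oz; tomato paste: 102 g; couscous: 756 g

Scaling factor: 8/3.
dried chickpeas: 450 g × 8/3 ÷ 28.35 g/oz ≈ 42 oz
tomato paste: (2 tbsp + 1 tsp = 7/3 tbsp) × 8/3 ÷ 16 tbsp/cup × 262 g/cup ≈ 102 g
couscous: 10 oz × 8/3 × 28.35 g/oz = 756 g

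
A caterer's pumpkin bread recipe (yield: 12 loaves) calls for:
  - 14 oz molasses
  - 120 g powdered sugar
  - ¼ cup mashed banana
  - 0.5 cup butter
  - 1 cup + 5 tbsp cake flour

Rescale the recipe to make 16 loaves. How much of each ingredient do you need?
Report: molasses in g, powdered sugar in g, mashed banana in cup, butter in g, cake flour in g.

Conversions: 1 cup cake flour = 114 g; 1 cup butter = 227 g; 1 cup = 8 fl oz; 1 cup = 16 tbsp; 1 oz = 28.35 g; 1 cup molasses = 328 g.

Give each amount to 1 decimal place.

molasses: 529.2 g; powdered sugar: 160.0 g; mashed banana: 0.3 cup; butter: 151.3 g; cake flour: 199.5 g

Scaling factor: 16/12 = 4/3.
molasses: 14 oz × 4/3 × 28.35 g/oz = 529.2 g
powdered sugar: 120 g × 4/3 = 160.0 g
mashed banana: 0.25 cup × 4/3 ≈ 0.3 cup
butter: 0.5 cup × 4/3 × 227 g/cup ≈ 151.3 g
cake flour: (1 cup + 5 tbsp = 1.3125 cup) × 4/3 × 114 g/cup = 199.5 g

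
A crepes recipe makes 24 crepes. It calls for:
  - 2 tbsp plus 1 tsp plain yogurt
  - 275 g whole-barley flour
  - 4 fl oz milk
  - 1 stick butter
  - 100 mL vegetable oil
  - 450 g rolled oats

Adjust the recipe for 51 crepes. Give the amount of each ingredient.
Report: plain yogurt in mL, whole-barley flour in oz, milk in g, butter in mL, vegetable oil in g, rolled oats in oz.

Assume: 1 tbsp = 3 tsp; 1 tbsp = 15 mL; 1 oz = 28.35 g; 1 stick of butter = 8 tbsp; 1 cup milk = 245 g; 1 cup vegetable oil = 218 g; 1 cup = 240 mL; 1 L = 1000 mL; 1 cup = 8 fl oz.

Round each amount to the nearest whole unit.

plain yogurt: 74 mL; whole-barley flour: 21 oz; milk: 260 g; butter: 255 mL; vegetable oil: 193 g; rolled oats: 34 oz

Scaling factor: 51/24 = 17/8 = 2.125.
plain yogurt: (2 tbsp + 1 tsp = 7/3 tbsp) × 17/8 × 15 mL/tbsp ≈ 74 mL
whole-barley flour: 275 g × 17/8 ÷ 28.35 g/oz ≈ 21 oz
milk: 4 fl oz × 17/8 ÷ 8 fl oz/cup × 245 g/cup ≈ 260 g
butter: 1 stick × 17/8 × 8 tbsp/stick × 15 mL/tbsp = 255 mL
vegetable oil: 100 mL × 17/8 ÷ 240 mL/cup × 218 g/cup ≈ 193 g
rolled oats: 450 g × 17/8 ÷ 28.35 g/oz ≈ 34 oz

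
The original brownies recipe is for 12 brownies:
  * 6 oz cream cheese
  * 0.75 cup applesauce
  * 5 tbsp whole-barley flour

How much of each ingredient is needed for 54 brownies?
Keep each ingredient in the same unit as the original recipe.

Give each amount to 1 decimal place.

cream cheese: 27.0 oz; applesauce: 3.4 cup; whole-barley flour: 22.5 tbsp

Scaling factor: 54/12 = 9/2 = 4.5.
cream cheese: 6 oz × 9/2 = 27.0 oz
applesauce: 0.75 cup × 9/2 ≈ 3.4 cup
whole-barley flour: 5 tbsp × 9/2 = 22.5 tbsp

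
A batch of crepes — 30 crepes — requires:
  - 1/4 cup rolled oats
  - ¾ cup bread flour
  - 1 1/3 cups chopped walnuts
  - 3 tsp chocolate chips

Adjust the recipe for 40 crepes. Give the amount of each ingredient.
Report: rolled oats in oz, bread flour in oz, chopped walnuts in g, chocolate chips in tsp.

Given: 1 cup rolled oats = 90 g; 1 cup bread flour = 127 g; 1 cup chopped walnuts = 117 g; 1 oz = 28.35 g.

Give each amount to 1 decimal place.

Scaling factor: 40/30 = 4/3.
rolled oats: 0.25 cup × 4/3 × 90 g/cup ÷ 28.35 g/oz ≈ 1.1 oz
bread flour: 0.75 cup × 4/3 × 127 g/cup ÷ 28.35 g/oz ≈ 4.5 oz
chopped walnuts: 4/3 cup × 4/3 × 117 g/cup = 208.0 g
chocolate chips: 3 tsp × 4/3 = 4.0 tsp

rolled oats: 1.1 oz; bread flour: 4.5 oz; chopped walnuts: 208.0 g; chocolate chips: 4.0 tsp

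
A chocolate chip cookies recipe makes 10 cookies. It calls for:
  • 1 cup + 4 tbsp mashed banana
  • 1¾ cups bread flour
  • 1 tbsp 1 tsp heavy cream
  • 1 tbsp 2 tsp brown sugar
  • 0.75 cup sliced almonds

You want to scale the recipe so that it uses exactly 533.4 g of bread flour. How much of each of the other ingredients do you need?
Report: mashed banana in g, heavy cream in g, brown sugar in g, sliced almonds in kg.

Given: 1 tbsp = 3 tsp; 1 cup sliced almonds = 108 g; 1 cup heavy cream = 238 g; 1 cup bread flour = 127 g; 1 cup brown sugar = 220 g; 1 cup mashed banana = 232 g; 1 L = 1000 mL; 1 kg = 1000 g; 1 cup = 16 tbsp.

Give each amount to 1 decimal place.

The original recipe has 222.25 g of bread flour, so the scaling factor is 533.4 ÷ 222.25 = 12/5 = 2.4.
mashed banana: (1 cup + 4 tbsp = 1.25 cup) × 12/5 × 232 g/cup = 696.0 g
heavy cream: (1 tbsp + 1 tsp = 4/3 tbsp) × 12/5 ÷ 16 tbsp/cup × 238 g/cup = 47.6 g
brown sugar: (1 tbsp + 2 tsp = 5/3 tbsp) × 12/5 ÷ 16 tbsp/cup × 220 g/cup = 55.0 g
sliced almonds: 0.75 cup × 12/5 × 108 g/cup ÷ 1000 g/kg ≈ 0.2 kg

mashed banana: 696.0 g; heavy cream: 47.6 g; brown sugar: 55.0 g; sliced almonds: 0.2 kg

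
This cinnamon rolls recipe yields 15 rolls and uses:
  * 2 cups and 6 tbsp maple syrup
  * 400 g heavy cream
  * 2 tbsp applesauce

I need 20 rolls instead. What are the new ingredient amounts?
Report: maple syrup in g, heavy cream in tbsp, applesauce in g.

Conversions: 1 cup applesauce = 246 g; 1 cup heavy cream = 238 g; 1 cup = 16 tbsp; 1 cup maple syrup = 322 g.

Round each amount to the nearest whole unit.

Scaling factor: 20/15 = 4/3.
maple syrup: (2 cup + 6 tbsp = 2.375 cup) × 4/3 × 322 g/cup ≈ 1020 g
heavy cream: 400 g × 4/3 ÷ 238 g/cup × 16 tbsp/cup ≈ 36 tbsp
applesauce: 2 tbsp × 4/3 ÷ 16 tbsp/cup × 246 g/cup = 41 g

maple syrup: 1020 g; heavy cream: 36 tbsp; applesauce: 41 g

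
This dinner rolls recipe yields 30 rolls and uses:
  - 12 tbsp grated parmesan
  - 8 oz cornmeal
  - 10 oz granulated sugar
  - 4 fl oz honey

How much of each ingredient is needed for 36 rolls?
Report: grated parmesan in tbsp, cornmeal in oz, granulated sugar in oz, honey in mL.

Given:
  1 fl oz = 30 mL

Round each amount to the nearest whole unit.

grated parmesan: 14 tbsp; cornmeal: 10 oz; granulated sugar: 12 oz; honey: 144 mL

Scaling factor: 36/30 = 6/5 = 1.2.
grated parmesan: 12 tbsp × 6/5 ≈ 14 tbsp
cornmeal: 8 oz × 6/5 ≈ 10 oz
granulated sugar: 10 oz × 6/5 = 12 oz
honey: 4 fl oz × 6/5 × 30 mL/fl oz = 144 mL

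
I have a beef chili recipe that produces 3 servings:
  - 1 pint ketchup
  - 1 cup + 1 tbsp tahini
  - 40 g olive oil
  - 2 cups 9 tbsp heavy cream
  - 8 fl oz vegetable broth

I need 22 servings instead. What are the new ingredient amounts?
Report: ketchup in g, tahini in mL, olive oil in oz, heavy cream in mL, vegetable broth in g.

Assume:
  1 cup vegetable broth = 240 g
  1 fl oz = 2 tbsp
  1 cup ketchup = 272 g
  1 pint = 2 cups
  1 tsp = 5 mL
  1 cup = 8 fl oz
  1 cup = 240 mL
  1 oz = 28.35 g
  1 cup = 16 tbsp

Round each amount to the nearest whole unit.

Scaling factor: 22/3.
ketchup: 1 pint × 22/3 × 2 cup/pint × 272 g/cup ≈ 3989 g
tahini: (1 cup + 1 tbsp = 1.0625 cup) × 22/3 × 240 mL/cup = 1870 mL
olive oil: 40 g × 22/3 ÷ 28.35 g/oz ≈ 10 oz
heavy cream: (2 cup + 9 tbsp = 2.5625 cup) × 22/3 × 240 mL/cup = 4510 mL
vegetable broth: 8 fl oz × 22/3 ÷ 8 fl oz/cup × 240 g/cup = 1760 g

ketchup: 3989 g; tahini: 1870 mL; olive oil: 10 oz; heavy cream: 4510 mL; vegetable broth: 1760 g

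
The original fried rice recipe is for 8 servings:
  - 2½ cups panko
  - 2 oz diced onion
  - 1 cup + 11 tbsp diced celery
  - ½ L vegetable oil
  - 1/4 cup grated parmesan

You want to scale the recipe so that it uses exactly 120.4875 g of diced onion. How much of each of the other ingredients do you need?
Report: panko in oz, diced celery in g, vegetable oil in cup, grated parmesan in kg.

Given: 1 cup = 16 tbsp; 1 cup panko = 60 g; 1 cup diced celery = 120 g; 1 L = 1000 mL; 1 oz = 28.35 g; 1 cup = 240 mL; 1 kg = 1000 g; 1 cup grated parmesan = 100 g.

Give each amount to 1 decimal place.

The original recipe has 56.7 g of diced onion, so the scaling factor is 120.4875 ÷ 56.7 = 17/8 = 2.125.
panko: 2.5 cup × 17/8 × 60 g/cup ÷ 28.35 g/oz ≈ 11.2 oz
diced celery: (1 cup + 11 tbsp = 1.6875 cup) × 17/8 × 120 g/cup ≈ 430.3 g
vegetable oil: 0.5 L × 17/8 × 1000 mL/L ÷ 240 mL/cup ≈ 4.4 cup
grated parmesan: 0.25 cup × 17/8 × 100 g/cup ÷ 1000 g/kg ≈ 0.1 kg

panko: 11.2 oz; diced celery: 430.3 g; vegetable oil: 4.4 cup; grated parmesan: 0.1 kg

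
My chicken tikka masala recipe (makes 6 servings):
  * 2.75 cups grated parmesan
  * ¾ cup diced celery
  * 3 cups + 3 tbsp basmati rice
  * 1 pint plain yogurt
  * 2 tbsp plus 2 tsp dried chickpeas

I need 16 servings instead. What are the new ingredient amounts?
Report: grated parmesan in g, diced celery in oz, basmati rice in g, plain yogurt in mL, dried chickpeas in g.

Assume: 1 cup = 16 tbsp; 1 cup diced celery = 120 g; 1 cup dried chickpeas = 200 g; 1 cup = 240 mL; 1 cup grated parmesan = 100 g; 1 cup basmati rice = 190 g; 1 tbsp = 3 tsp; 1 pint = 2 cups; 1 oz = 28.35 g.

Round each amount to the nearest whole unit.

Scaling factor: 16/6 = 8/3.
grated parmesan: 2.75 cup × 8/3 × 100 g/cup ≈ 733 g
diced celery: 0.75 cup × 8/3 × 120 g/cup ÷ 28.35 g/oz ≈ 8 oz
basmati rice: (3 cup + 3 tbsp = 3.1875 cup) × 8/3 × 190 g/cup = 1615 g
plain yogurt: 1 pint × 8/3 × 2 cup/pint × 240 mL/cup = 1280 mL
dried chickpeas: (2 tbsp + 2 tsp = 8/3 tbsp) × 8/3 ÷ 16 tbsp/cup × 200 g/cup ≈ 89 g

grated parmesan: 733 g; diced celery: 8 oz; basmati rice: 1615 g; plain yogurt: 1280 mL; dried chickpeas: 89 g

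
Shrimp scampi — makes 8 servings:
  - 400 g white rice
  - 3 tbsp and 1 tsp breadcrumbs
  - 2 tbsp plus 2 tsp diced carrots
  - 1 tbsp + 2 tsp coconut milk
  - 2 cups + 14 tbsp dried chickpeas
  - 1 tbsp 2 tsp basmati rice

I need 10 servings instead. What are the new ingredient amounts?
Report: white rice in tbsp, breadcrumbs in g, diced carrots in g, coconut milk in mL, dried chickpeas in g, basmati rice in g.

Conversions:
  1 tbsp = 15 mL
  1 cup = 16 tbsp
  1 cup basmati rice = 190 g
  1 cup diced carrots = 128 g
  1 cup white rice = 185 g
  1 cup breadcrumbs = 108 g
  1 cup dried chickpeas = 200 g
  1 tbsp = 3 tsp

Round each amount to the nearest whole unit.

Scaling factor: 10/8 = 5/4 = 1.25.
white rice: 400 g × 5/4 ÷ 185 g/cup × 16 tbsp/cup ≈ 43 tbsp
breadcrumbs: (3 tbsp + 1 tsp = 10/3 tbsp) × 5/4 ÷ 16 tbsp/cup × 108 g/cup ≈ 28 g
diced carrots: (2 tbsp + 2 tsp = 8/3 tbsp) × 5/4 ÷ 16 tbsp/cup × 128 g/cup ≈ 27 g
coconut milk: (1 tbsp + 2 tsp = 5/3 tbsp) × 5/4 × 15 mL/tbsp ≈ 31 mL
dried chickpeas: (2 cup + 14 tbsp = 2.875 cup) × 5/4 × 200 g/cup ≈ 719 g
basmati rice: (1 tbsp + 2 tsp = 5/3 tbsp) × 5/4 ÷ 16 tbsp/cup × 190 g/cup ≈ 25 g

white rice: 43 tbsp; breadcrumbs: 28 g; diced carrots: 27 g; coconut milk: 31 mL; dried chickpeas: 719 g; basmati rice: 25 g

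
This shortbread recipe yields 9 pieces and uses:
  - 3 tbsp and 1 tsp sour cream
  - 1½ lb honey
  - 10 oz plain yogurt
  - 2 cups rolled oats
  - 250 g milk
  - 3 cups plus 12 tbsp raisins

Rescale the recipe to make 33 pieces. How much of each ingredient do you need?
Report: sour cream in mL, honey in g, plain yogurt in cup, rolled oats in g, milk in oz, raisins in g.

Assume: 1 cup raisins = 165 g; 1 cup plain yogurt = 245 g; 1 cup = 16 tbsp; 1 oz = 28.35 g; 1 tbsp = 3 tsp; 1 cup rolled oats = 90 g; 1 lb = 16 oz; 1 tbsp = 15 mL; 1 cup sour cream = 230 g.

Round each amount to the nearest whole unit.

Scaling factor: 33/9 = 11/3.
sour cream: (3 tbsp + 1 tsp = 10/3 tbsp) × 11/3 × 15 mL/tbsp ≈ 183 mL
honey: 1.5 lb × 11/3 × 16 oz/lb × 28.35 g/oz ≈ 2495 g
plain yogurt: 10 oz × 11/3 × 28.35 g/oz ÷ 245 g/cup ≈ 4 cup
rolled oats: 2 cup × 11/3 × 90 g/cup = 660 g
milk: 250 g × 11/3 ÷ 28.35 g/oz ≈ 32 oz
raisins: (3 cup + 12 tbsp = 3.75 cup) × 11/3 × 165 g/cup ≈ 2269 g

sour cream: 183 mL; honey: 2495 g; plain yogurt: 4 cup; rolled oats: 660 g; milk: 32 oz; raisins: 2269 g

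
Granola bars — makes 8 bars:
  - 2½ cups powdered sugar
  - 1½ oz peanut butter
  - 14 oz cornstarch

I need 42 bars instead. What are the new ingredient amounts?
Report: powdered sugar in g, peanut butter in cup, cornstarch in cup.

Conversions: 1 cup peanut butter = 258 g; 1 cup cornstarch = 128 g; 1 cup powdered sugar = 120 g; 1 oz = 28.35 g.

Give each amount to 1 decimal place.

powdered sugar: 1575.0 g; peanut butter: 0.9 cup; cornstarch: 16.3 cup

Scaling factor: 42/8 = 21/4 = 5.25.
powdered sugar: 2.5 cup × 21/4 × 120 g/cup = 1575.0 g
peanut butter: 1.5 oz × 21/4 × 28.35 g/oz ÷ 258 g/cup ≈ 0.9 cup
cornstarch: 14 oz × 21/4 × 28.35 g/oz ÷ 128 g/cup ≈ 16.3 cup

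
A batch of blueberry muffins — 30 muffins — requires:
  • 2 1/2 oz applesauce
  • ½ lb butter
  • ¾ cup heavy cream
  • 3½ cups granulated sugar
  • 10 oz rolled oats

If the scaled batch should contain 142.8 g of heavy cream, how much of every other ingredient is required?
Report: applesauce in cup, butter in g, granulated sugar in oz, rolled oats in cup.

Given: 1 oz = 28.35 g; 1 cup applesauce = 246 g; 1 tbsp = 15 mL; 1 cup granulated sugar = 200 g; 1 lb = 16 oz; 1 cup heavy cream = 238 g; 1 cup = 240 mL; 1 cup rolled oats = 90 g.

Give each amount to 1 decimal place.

applesauce: 0.2 cup; butter: 181.4 g; granulated sugar: 19.8 oz; rolled oats: 2.5 cup

The original recipe has 178.5 g of heavy cream, so the scaling factor is 142.8 ÷ 178.5 = 4/5 = 0.8.
applesauce: 2.5 oz × 4/5 × 28.35 g/oz ÷ 246 g/cup ≈ 0.2 cup
butter: 0.5 lb × 4/5 × 16 oz/lb × 28.35 g/oz ≈ 181.4 g
granulated sugar: 3.5 cup × 4/5 × 200 g/cup ÷ 28.35 g/oz ≈ 19.8 oz
rolled oats: 10 oz × 4/5 × 28.35 g/oz ÷ 90 g/cup ≈ 2.5 cup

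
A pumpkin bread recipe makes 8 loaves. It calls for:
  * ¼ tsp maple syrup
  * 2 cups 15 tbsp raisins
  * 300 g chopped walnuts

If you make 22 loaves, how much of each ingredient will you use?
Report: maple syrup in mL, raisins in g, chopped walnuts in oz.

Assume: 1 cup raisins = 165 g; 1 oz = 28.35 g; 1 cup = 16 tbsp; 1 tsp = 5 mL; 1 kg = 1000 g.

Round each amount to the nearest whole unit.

Scaling factor: 22/8 = 11/4 = 2.75.
maple syrup: 0.25 tsp × 11/4 × 5 mL/tsp ≈ 3 mL
raisins: (2 cup + 15 tbsp = 2.9375 cup) × 11/4 × 165 g/cup ≈ 1333 g
chopped walnuts: 300 g × 11/4 ÷ 28.35 g/oz ≈ 29 oz

maple syrup: 3 mL; raisins: 1333 g; chopped walnuts: 29 oz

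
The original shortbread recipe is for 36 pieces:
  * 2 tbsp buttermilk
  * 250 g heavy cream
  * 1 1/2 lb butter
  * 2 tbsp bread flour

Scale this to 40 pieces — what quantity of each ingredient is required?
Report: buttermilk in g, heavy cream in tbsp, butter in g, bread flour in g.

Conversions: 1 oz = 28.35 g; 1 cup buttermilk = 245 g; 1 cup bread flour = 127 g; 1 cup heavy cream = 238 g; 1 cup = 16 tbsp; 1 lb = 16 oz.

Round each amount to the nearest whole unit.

Scaling factor: 40/36 = 10/9.
buttermilk: 2 tbsp × 10/9 ÷ 16 tbsp/cup × 245 g/cup ≈ 34 g
heavy cream: 250 g × 10/9 ÷ 238 g/cup × 16 tbsp/cup ≈ 19 tbsp
butter: 1.5 lb × 10/9 × 16 oz/lb × 28.35 g/oz = 756 g
bread flour: 2 tbsp × 10/9 ÷ 16 tbsp/cup × 127 g/cup ≈ 18 g

buttermilk: 34 g; heavy cream: 19 tbsp; butter: 756 g; bread flour: 18 g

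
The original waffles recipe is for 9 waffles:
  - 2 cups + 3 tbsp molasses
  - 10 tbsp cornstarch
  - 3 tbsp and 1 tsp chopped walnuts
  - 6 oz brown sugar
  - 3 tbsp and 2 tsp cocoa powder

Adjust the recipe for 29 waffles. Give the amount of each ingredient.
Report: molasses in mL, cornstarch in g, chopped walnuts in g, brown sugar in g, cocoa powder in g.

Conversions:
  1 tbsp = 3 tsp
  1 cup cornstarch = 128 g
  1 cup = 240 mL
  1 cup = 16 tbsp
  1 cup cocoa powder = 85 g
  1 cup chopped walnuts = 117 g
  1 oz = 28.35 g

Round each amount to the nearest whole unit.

molasses: 1692 mL; cornstarch: 258 g; chopped walnuts: 79 g; brown sugar: 548 g; cocoa powder: 63 g

Scaling factor: 29/9.
molasses: (2 cup + 3 tbsp = 2.1875 cup) × 29/9 × 240 mL/cup ≈ 1692 mL
cornstarch: 10 tbsp × 29/9 ÷ 16 tbsp/cup × 128 g/cup ≈ 258 g
chopped walnuts: (3 tbsp + 1 tsp = 10/3 tbsp) × 29/9 ÷ 16 tbsp/cup × 117 g/cup ≈ 79 g
brown sugar: 6 oz × 29/9 × 28.35 g/oz ≈ 548 g
cocoa powder: (3 tbsp + 2 tsp = 11/3 tbsp) × 29/9 ÷ 16 tbsp/cup × 85 g/cup ≈ 63 g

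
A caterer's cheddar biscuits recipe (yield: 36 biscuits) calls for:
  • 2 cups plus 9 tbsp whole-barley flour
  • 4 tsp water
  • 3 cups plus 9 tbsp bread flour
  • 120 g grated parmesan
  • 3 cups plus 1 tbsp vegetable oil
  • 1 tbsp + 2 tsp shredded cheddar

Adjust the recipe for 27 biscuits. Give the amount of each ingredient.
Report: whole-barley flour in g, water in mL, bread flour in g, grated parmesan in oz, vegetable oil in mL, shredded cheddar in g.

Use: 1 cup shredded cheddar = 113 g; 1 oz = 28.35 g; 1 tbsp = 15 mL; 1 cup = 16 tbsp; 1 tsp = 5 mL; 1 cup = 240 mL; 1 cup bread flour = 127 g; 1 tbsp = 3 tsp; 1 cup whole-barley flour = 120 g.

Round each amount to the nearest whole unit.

whole-barley flour: 231 g; water: 15 mL; bread flour: 339 g; grated parmesan: 3 oz; vegetable oil: 551 mL; shredded cheddar: 9 g

Scaling factor: 27/36 = 3/4 = 0.75.
whole-barley flour: (2 cup + 9 tbsp = 2.5625 cup) × 3/4 × 120 g/cup ≈ 231 g
water: 4 tsp × 3/4 × 5 mL/tsp = 15 mL
bread flour: (3 cup + 9 tbsp = 3.5625 cup) × 3/4 × 127 g/cup ≈ 339 g
grated parmesan: 120 g × 3/4 ÷ 28.35 g/oz ≈ 3 oz
vegetable oil: (3 cup + 1 tbsp = 3.0625 cup) × 3/4 × 240 mL/cup ≈ 551 mL
shredded cheddar: (1 tbsp + 2 tsp = 5/3 tbsp) × 3/4 ÷ 16 tbsp/cup × 113 g/cup ≈ 9 g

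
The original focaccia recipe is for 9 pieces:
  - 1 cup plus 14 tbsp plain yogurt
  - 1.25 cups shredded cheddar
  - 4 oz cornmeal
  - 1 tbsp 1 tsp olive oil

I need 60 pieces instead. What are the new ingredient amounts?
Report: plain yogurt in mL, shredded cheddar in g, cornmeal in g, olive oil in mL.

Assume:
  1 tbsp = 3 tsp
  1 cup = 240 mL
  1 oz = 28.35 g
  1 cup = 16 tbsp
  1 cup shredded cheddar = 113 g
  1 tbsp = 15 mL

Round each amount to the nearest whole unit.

plain yogurt: 3000 mL; shredded cheddar: 942 g; cornmeal: 756 g; olive oil: 133 mL

Scaling factor: 60/9 = 20/3.
plain yogurt: (1 cup + 14 tbsp = 1.875 cup) × 20/3 × 240 mL/cup = 3000 mL
shredded cheddar: 1.25 cup × 20/3 × 113 g/cup ≈ 942 g
cornmeal: 4 oz × 20/3 × 28.35 g/oz = 756 g
olive oil: (1 tbsp + 1 tsp = 4/3 tbsp) × 20/3 × 15 mL/tbsp ≈ 133 mL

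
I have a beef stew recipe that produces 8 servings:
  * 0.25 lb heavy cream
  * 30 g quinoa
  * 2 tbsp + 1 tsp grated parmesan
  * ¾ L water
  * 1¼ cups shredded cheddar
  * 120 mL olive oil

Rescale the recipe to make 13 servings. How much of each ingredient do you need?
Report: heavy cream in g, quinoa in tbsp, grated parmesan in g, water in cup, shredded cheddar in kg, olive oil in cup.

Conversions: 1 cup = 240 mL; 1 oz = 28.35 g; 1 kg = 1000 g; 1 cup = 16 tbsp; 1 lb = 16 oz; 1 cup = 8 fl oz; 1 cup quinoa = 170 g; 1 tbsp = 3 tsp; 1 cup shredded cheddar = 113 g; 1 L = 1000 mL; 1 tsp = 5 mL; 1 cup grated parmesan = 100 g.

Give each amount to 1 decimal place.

Scaling factor: 13/8 = 1.625.
heavy cream: 0.25 lb × 13/8 × 16 oz/lb × 28.35 g/oz ≈ 184.3 g
quinoa: 30 g × 13/8 ÷ 170 g/cup × 16 tbsp/cup ≈ 4.6 tbsp
grated parmesan: (2 tbsp + 1 tsp = 7/3 tbsp) × 13/8 ÷ 16 tbsp/cup × 100 g/cup ≈ 23.7 g
water: 0.75 L × 13/8 × 1000 mL/L ÷ 240 mL/cup ≈ 5.1 cup
shredded cheddar: 1.25 cup × 13/8 × 113 g/cup ÷ 1000 g/kg ≈ 0.2 kg
olive oil: 120 mL × 13/8 ÷ 240 mL/cup ≈ 0.8 cup

heavy cream: 184.3 g; quinoa: 4.6 tbsp; grated parmesan: 23.7 g; water: 5.1 cup; shredded cheddar: 0.2 kg; olive oil: 0.8 cup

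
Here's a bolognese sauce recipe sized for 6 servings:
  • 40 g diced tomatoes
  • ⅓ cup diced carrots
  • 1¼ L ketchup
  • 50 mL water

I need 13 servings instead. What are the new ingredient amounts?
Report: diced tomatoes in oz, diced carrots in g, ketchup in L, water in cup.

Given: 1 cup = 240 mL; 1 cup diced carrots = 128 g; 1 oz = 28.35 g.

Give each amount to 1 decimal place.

Scaling factor: 13/6.
diced tomatoes: 40 g × 13/6 ÷ 28.35 g/oz ≈ 3.1 oz
diced carrots: 1/3 cup × 13/6 × 128 g/cup ≈ 92.4 g
ketchup: 1.25 L × 13/6 ≈ 2.7 L
water: 50 mL × 13/6 ÷ 240 mL/cup ≈ 0.5 cup

diced tomatoes: 3.1 oz; diced carrots: 92.4 g; ketchup: 2.7 L; water: 0.5 cup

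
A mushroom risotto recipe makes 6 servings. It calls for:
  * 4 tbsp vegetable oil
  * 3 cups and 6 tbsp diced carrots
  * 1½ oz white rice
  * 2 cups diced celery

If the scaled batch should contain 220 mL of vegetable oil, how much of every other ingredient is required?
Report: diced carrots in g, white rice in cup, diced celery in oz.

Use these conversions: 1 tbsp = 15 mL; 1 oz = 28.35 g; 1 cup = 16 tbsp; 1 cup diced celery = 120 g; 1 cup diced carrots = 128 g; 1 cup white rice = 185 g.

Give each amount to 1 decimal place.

diced carrots: 1584.0 g; white rice: 0.8 cup; diced celery: 31.0 oz

The original recipe has 60 mL of vegetable oil, so the scaling factor is 220 ÷ 60 = 11/3.
diced carrots: (3 cup + 6 tbsp = 3.375 cup) × 11/3 × 128 g/cup = 1584.0 g
white rice: 1.5 oz × 11/3 × 28.35 g/oz ÷ 185 g/cup ≈ 0.8 cup
diced celery: 2 cup × 11/3 × 120 g/cup ÷ 28.35 g/oz ≈ 31.0 oz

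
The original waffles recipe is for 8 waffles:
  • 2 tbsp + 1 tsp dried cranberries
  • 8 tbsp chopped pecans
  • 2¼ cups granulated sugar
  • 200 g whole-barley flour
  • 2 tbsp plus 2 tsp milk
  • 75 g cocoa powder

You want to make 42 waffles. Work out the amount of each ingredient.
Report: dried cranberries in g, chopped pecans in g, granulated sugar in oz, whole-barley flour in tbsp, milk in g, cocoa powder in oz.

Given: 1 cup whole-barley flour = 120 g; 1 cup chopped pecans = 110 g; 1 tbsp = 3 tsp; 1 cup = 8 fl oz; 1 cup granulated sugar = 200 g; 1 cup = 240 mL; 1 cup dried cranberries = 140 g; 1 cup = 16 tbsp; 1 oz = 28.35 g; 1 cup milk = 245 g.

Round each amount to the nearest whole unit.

Scaling factor: 42/8 = 21/4 = 5.25.
dried cranberries: (2 tbsp + 1 tsp = 7/3 tbsp) × 21/4 ÷ 16 tbsp/cup × 140 g/cup ≈ 107 g
chopped pecans: 8 tbsp × 21/4 ÷ 16 tbsp/cup × 110 g/cup ≈ 289 g
granulated sugar: 2.25 cup × 21/4 × 200 g/cup ÷ 28.35 g/oz ≈ 83 oz
whole-barley flour: 200 g × 21/4 ÷ 120 g/cup × 16 tbsp/cup = 140 tbsp
milk: (2 tbsp + 2 tsp = 8/3 tbsp) × 21/4 ÷ 16 tbsp/cup × 245 g/cup ≈ 214 g
cocoa powder: 75 g × 21/4 ÷ 28.35 g/oz ≈ 14 oz

dried cranberries: 107 g; chopped pecans: 289 g; granulated sugar: 83 oz; whole-barley flour: 140 tbsp; milk: 214 g; cocoa powder: 14 oz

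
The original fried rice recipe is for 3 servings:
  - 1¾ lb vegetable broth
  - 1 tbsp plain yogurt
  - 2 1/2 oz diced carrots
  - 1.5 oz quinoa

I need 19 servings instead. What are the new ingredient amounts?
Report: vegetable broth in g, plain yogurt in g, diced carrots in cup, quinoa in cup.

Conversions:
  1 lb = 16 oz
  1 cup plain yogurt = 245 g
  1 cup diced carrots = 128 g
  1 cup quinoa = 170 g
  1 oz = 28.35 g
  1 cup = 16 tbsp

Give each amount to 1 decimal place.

Scaling factor: 19/3.
vegetable broth: 1.75 lb × 19/3 × 16 oz/lb × 28.35 g/oz = 5027.4 g
plain yogurt: 1 tbsp × 19/3 ÷ 16 tbsp/cup × 245 g/cup ≈ 97.0 g
diced carrots: 2.5 oz × 19/3 × 28.35 g/oz ÷ 128 g/cup ≈ 3.5 cup
quinoa: 1.5 oz × 19/3 × 28.35 g/oz ÷ 170 g/cup ≈ 1.6 cup

vegetable broth: 5027.4 g; plain yogurt: 97.0 g; diced carrots: 3.5 cup; quinoa: 1.6 cup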